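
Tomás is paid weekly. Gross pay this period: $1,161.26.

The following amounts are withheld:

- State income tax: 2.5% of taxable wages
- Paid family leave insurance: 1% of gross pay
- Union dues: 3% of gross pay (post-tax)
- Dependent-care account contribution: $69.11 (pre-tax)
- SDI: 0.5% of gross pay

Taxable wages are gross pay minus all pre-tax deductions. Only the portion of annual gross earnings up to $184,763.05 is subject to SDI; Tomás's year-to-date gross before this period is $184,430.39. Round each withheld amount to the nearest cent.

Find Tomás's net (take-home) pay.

$1,016.74

Dependent-care account contribution: $69.11
Taxable wages = $1,161.26 − $69.11 = $1,092.15
State income tax: $1,092.15 × 0.025 = $27.30
Paid family leave insurance: $1,161.26 × 0.01 = $11.61
SDI: only $184,763.05 − $184,430.39 = $332.66 of this check is subject → $332.66 × 0.005 = $1.66
Union dues: $1,161.26 × 0.03 = $34.84
Total deductions = $69.11 + $27.30 + $11.61 + $1.66 + $34.84 = $144.52
Net pay = $1,161.26 − $144.52 = $1,016.74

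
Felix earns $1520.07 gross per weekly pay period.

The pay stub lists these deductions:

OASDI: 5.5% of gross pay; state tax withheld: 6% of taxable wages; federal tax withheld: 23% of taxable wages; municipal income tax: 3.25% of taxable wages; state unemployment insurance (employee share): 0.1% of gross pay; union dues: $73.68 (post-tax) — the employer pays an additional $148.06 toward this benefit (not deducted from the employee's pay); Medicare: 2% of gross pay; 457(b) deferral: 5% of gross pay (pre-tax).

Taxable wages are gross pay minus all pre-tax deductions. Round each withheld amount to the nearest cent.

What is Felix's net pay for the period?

$789.16

457(b) deferral: $1520.07 × 0.05 = $76.00
Taxable wages = $1520.07 − $76.00 = $1444.07
State tax withheld: $1444.07 × 0.06 = $86.64
Municipal income tax: $1444.07 × 0.0325 = $46.93
Federal tax withheld: $1444.07 × 0.23 = $332.14
Medicare: $1520.07 × 0.02 = $30.40
OASDI: $1520.07 × 0.055 = $83.60
State unemployment insurance (employee share): $1520.07 × 0.001 = $1.52
Union dues: $73.68
(Employer's $148.06 toward union dues is not withheld from the employee.)
Total deductions = $76.00 + $86.64 + $46.93 + $332.14 + $30.40 + $83.60 + $1.52 + $73.68 = $730.91
Net pay = $1520.07 − $730.91 = $789.16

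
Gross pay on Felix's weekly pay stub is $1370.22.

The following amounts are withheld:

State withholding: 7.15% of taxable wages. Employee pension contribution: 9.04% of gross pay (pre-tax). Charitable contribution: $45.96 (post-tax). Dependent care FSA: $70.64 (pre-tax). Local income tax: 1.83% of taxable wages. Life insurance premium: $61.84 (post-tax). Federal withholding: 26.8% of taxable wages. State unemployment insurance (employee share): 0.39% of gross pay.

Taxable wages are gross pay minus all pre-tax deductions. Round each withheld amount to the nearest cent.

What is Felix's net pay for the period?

$641.90

Employee pension contribution: $1370.22 × 0.0904 = $123.87
Dependent care FSA: $70.64
Pre-tax total = $123.87 + $70.64 = $194.51
Taxable wages = $1370.22 − $194.51 = $1175.71
State withholding: $1175.71 × 0.0715 = $84.06
Local income tax: $1175.71 × 0.0183 = $21.52
Federal withholding: $1175.71 × 0.268 = $315.09
State unemployment insurance (employee share): $1370.22 × 0.0039 = $5.34
Charitable contribution: $45.96
Life insurance premium: $61.84
Total deductions = $123.87 + $70.64 + $84.06 + $21.52 + $315.09 + $5.34 + $45.96 + $61.84 = $728.32
Net pay = $1370.22 − $728.32 = $641.90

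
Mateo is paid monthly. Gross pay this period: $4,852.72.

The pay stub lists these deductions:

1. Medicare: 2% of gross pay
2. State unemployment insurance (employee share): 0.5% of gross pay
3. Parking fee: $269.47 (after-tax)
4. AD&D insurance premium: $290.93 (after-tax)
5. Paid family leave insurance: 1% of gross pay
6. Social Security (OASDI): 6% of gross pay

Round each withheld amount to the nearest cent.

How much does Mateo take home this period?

$3,831.32

Paid family leave insurance: $4,852.72 × 0.01 = $48.53
State unemployment insurance (employee share): $4,852.72 × 0.005 = $24.26
Medicare: $4,852.72 × 0.02 = $97.05
Social Security (OASDI): $4,852.72 × 0.06 = $291.16
Parking fee: $269.47
AD&D insurance premium: $290.93
Total deductions = $48.53 + $24.26 + $97.05 + $291.16 + $269.47 + $290.93 = $1,021.40
Net pay = $4,852.72 − $1,021.40 = $3,831.32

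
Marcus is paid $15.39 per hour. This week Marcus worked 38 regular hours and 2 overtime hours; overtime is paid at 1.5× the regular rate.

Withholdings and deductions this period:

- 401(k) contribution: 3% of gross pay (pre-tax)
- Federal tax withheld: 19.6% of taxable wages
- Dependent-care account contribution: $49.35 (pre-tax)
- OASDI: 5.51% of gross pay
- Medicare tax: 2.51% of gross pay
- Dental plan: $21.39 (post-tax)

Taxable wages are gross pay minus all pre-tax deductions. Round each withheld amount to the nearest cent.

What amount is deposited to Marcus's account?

$380.42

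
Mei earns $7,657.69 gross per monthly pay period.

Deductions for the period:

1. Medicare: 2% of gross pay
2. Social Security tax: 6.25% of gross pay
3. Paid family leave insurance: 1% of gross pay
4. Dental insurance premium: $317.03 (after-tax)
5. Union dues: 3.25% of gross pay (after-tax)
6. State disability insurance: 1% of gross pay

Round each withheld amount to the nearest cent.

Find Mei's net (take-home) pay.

$6,306.87

Paid family leave insurance: $7,657.69 × 0.01 = $76.58
State disability insurance: $7,657.69 × 0.01 = $76.58
Medicare: $7,657.69 × 0.02 = $153.15
Social Security tax: $7,657.69 × 0.0625 = $478.61
Dental insurance premium: $317.03
Union dues: $7,657.69 × 0.0325 = $248.87
Total deductions = $76.58 + $76.58 + $153.15 + $478.61 + $317.03 + $248.87 = $1,350.82
Net pay = $7,657.69 − $1,350.82 = $6,306.87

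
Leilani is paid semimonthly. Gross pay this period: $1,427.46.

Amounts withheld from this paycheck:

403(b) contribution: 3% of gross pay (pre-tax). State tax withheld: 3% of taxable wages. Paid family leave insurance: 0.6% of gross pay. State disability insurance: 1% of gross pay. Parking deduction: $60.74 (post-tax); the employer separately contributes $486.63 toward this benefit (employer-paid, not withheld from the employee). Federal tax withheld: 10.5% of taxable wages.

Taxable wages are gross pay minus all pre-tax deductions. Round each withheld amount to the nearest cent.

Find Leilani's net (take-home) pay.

403(b) contribution: $1,427.46 × 0.03 = $42.82
Taxable wages = $1,427.46 − $42.82 = $1,384.64
Federal tax withheld: $1,384.64 × 0.105 = $145.39
State tax withheld: $1,384.64 × 0.03 = $41.54
Paid family leave insurance: $1,427.46 × 0.006 = $8.56
State disability insurance: $1,427.46 × 0.01 = $14.27
Parking deduction: $60.74
(Employer's $486.63 toward parking deduction is not withheld from the employee.)
Total deductions = $42.82 + $145.39 + $41.54 + $8.56 + $14.27 + $60.74 = $313.32
Net pay = $1,427.46 − $313.32 = $1,114.14

$1,114.14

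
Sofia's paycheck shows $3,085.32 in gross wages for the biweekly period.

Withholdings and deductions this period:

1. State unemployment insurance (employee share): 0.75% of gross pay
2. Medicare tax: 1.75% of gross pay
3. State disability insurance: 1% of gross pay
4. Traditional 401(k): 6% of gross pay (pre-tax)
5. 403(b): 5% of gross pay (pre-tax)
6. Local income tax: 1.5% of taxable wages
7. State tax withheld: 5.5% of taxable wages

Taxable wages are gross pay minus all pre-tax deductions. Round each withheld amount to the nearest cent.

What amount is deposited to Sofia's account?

Traditional 401(k): $3,085.32 × 0.06 = $185.12
403(b): $3,085.32 × 0.05 = $154.27
Pre-tax total = $185.12 + $154.27 = $339.39
Taxable wages = $3,085.32 − $339.39 = $2,745.93
Local income tax: $2,745.93 × 0.015 = $41.19
State tax withheld: $2,745.93 × 0.055 = $151.03
Medicare tax: $3,085.32 × 0.0175 = $53.99
State unemployment insurance (employee share): $3,085.32 × 0.0075 = $23.14
State disability insurance: $3,085.32 × 0.01 = $30.85
Total deductions = $185.12 + $154.27 + $41.19 + $151.03 + $53.99 + $23.14 + $30.85 = $639.59
Net pay = $3,085.32 − $639.59 = $2,445.73

$2,445.73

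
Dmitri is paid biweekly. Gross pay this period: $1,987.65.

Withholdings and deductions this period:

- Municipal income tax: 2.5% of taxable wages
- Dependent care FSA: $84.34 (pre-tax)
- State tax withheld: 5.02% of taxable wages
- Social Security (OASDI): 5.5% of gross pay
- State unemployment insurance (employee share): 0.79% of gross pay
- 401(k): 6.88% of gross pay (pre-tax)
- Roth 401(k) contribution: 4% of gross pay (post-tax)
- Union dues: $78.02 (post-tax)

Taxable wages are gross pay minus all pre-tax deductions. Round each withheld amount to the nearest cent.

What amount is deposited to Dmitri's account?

401(k): $1,987.65 × 0.0688 = $136.75
Dependent care FSA: $84.34
Pre-tax total = $136.75 + $84.34 = $221.09
Taxable wages = $1,987.65 − $221.09 = $1,766.56
State tax withheld: $1,766.56 × 0.0502 = $88.68
Municipal income tax: $1,766.56 × 0.025 = $44.16
State unemployment insurance (employee share): $1,987.65 × 0.0079 = $15.70
Social Security (OASDI): $1,987.65 × 0.055 = $109.32
Roth 401(k) contribution: $1,987.65 × 0.04 = $79.51
Union dues: $78.02
Total deductions = $136.75 + $84.34 + $88.68 + $44.16 + $15.70 + $109.32 + $79.51 + $78.02 = $636.48
Net pay = $1,987.65 − $636.48 = $1,351.17

$1,351.17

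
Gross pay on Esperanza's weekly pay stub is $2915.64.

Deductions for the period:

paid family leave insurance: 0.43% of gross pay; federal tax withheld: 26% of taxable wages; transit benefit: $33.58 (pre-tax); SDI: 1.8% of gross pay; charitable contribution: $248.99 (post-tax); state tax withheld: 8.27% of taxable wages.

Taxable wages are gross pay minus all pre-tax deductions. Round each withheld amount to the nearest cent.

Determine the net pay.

Transit benefit: $33.58
Taxable wages = $2915.64 − $33.58 = $2882.06
Federal tax withheld: $2882.06 × 0.26 = $749.34
State tax withheld: $2882.06 × 0.0827 = $238.35
SDI: $2915.64 × 0.018 = $52.48
Paid family leave insurance: $2915.64 × 0.0043 = $12.54
Charitable contribution: $248.99
Total deductions = $33.58 + $749.34 + $238.35 + $52.48 + $12.54 + $248.99 = $1335.28
Net pay = $2915.64 − $1335.28 = $1580.36

$1580.36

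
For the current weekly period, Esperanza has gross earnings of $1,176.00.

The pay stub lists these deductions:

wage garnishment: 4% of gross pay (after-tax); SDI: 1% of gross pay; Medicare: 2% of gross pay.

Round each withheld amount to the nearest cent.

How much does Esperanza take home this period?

Medicare: $1,176.00 × 0.02 = $23.52
SDI: $1,176.00 × 0.01 = $11.76
Wage garnishment: $1,176.00 × 0.04 = $47.04
Total deductions = $23.52 + $11.76 + $47.04 = $82.32
Net pay = $1,176.00 − $82.32 = $1,093.68

$1,093.68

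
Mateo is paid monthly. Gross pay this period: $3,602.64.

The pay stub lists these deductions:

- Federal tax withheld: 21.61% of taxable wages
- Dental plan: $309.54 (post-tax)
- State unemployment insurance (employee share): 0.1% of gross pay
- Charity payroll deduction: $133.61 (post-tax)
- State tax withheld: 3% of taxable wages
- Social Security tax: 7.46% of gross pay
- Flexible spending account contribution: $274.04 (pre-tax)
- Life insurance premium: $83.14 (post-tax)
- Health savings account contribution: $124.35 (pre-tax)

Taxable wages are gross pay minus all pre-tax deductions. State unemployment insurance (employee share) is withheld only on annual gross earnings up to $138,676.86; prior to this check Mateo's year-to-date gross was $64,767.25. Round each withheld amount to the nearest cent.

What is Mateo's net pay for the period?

$1,617.03

Health savings account contribution: $124.35
Flexible spending account contribution: $274.04
Pre-tax total = $124.35 + $274.04 = $398.39
Taxable wages = $3,602.64 − $398.39 = $3,204.25
State tax withheld: $3,204.25 × 0.03 = $96.13
Federal tax withheld: $3,204.25 × 0.2161 = $692.44
Social Security tax: $3,602.64 × 0.0746 = $268.76
State unemployment insurance (employee share): cap not yet reached, full $3,602.64 is subject → $3,602.64 × 0.001 = $3.60
Dental plan: $309.54
Charity payroll deduction: $133.61
Life insurance premium: $83.14
Total deductions = $124.35 + $274.04 + $96.13 + $692.44 + $268.76 + $3.60 + $309.54 + $133.61 + $83.14 = $1,985.61
Net pay = $3,602.64 − $1,985.61 = $1,617.03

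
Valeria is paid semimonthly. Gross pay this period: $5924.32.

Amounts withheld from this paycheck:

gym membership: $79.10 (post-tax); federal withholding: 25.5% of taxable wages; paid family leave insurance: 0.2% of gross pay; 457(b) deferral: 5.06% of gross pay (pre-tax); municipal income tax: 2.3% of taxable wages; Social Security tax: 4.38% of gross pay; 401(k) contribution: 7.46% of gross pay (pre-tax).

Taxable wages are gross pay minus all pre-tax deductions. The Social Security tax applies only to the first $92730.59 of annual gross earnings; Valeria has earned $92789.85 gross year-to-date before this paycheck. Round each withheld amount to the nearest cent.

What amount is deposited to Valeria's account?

$3650.89

457(b) deferral: $5924.32 × 0.0506 = $299.77
401(k) contribution: $5924.32 × 0.0746 = $441.95
Pre-tax total = $299.77 + $441.95 = $741.72
Taxable wages = $5924.32 − $741.72 = $5182.60
Municipal income tax: $5182.60 × 0.023 = $119.20
Federal withholding: $5182.60 × 0.255 = $1321.56
Social Security tax: annual cap $92730.59 already reached (YTD $92789.85), so $0.00
Paid family leave insurance: $5924.32 × 0.002 = $11.85
Gym membership: $79.10
Total deductions = $299.77 + $441.95 + $119.20 + $1321.56 + $0.00 + $11.85 + $79.10 = $2273.43
Net pay = $5924.32 − $2273.43 = $3650.89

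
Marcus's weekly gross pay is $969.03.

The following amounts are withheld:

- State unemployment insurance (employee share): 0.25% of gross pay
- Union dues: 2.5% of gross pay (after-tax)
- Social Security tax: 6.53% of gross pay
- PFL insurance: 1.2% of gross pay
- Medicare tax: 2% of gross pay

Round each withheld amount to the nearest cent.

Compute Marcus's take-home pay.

$848.09

Social Security tax: $969.03 × 0.0653 = $63.28
State unemployment insurance (employee share): $969.03 × 0.0025 = $2.42
PFL insurance: $969.03 × 0.012 = $11.63
Medicare tax: $969.03 × 0.02 = $19.38
Union dues: $969.03 × 0.025 = $24.23
Total deductions = $63.28 + $2.42 + $11.63 + $19.38 + $24.23 = $120.94
Net pay = $969.03 − $120.94 = $848.09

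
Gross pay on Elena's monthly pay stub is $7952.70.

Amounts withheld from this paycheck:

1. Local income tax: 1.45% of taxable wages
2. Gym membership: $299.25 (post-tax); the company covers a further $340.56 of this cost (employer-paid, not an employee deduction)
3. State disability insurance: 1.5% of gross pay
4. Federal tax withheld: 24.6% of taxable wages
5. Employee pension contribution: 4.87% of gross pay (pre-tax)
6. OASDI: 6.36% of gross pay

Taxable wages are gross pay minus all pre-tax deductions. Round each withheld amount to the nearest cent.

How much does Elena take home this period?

Employee pension contribution: $7952.70 × 0.0487 = $387.30
Taxable wages = $7952.70 − $387.30 = $7565.40
Local income tax: $7565.40 × 0.0145 = $109.70
Federal tax withheld: $7565.40 × 0.246 = $1861.09
State disability insurance: $7952.70 × 0.015 = $119.29
OASDI: $7952.70 × 0.0636 = $505.79
Gym membership: $299.25
(Employer's $340.56 toward gym membership is not withheld from the employee.)
Total deductions = $387.30 + $109.70 + $1861.09 + $119.29 + $505.79 + $299.25 = $3282.42
Net pay = $7952.70 − $3282.42 = $4670.28

$4670.28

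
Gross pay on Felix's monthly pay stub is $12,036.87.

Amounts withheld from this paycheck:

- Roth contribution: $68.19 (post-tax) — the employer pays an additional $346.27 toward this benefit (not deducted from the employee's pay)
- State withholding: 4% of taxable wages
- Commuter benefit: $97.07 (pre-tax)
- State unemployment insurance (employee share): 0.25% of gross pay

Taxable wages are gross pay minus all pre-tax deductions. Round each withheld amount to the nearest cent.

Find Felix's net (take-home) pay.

$11,363.93

Commuter benefit: $97.07
Taxable wages = $12,036.87 − $97.07 = $11,939.80
State withholding: $11,939.80 × 0.04 = $477.59
State unemployment insurance (employee share): $12,036.87 × 0.0025 = $30.09
Roth contribution: $68.19
(Employer's $346.27 toward Roth contribution is not withheld from the employee.)
Total deductions = $97.07 + $477.59 + $30.09 + $68.19 = $672.94
Net pay = $12,036.87 − $672.94 = $11,363.93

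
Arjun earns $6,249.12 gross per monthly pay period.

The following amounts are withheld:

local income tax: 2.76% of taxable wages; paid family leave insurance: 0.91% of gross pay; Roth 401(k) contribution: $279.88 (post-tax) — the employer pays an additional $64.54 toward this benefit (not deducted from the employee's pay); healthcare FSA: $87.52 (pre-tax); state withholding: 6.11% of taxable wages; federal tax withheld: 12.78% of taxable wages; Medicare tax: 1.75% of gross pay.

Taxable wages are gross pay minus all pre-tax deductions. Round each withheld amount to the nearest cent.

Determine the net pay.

Healthcare FSA: $87.52
Taxable wages = $6,249.12 − $87.52 = $6,161.60
Local income tax: $6,161.60 × 0.0276 = $170.06
State withholding: $6,161.60 × 0.0611 = $376.47
Federal tax withheld: $6,161.60 × 0.1278 = $787.45
Paid family leave insurance: $6,249.12 × 0.0091 = $56.87
Medicare tax: $6,249.12 × 0.0175 = $109.36
Roth 401(k) contribution: $279.88
(Employer's $64.54 toward Roth 401(k) contribution is not withheld from the employee.)
Total deductions = $87.52 + $170.06 + $376.47 + $787.45 + $56.87 + $109.36 + $279.88 = $1,867.61
Net pay = $6,249.12 − $1,867.61 = $4,381.51

$4,381.51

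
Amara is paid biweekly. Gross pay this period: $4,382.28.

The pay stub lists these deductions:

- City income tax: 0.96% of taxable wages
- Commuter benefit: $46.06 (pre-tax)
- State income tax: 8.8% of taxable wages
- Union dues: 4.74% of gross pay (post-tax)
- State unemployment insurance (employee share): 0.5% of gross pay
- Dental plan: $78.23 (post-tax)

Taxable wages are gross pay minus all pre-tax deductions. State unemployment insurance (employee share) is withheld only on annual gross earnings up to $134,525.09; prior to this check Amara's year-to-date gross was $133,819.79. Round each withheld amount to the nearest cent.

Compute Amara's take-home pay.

Commuter benefit: $46.06
Taxable wages = $4,382.28 − $46.06 = $4,336.22
City income tax: $4,336.22 × 0.0096 = $41.63
State income tax: $4,336.22 × 0.088 = $381.59
State unemployment insurance (employee share): only $134,525.09 − $133,819.79 = $705.30 of this check is subject → $705.30 × 0.005 = $3.53
Union dues: $4,382.28 × 0.0474 = $207.72
Dental plan: $78.23
Total deductions = $46.06 + $41.63 + $381.59 + $3.53 + $207.72 + $78.23 = $758.76
Net pay = $4,382.28 − $758.76 = $3,623.52

$3,623.52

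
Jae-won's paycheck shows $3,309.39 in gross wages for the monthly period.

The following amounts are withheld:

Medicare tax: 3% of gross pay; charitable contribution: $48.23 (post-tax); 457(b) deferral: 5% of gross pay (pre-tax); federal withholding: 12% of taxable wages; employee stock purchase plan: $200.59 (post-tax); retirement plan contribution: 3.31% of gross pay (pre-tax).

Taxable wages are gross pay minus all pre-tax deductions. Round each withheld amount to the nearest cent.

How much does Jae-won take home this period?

457(b) deferral: $3,309.39 × 0.05 = $165.47
Retirement plan contribution: $3,309.39 × 0.0331 = $109.54
Pre-tax total = $165.47 + $109.54 = $275.01
Taxable wages = $3,309.39 − $275.01 = $3,034.38
Federal withholding: $3,034.38 × 0.12 = $364.13
Medicare tax: $3,309.39 × 0.03 = $99.28
Employee stock purchase plan: $200.59
Charitable contribution: $48.23
Total deductions = $165.47 + $109.54 + $364.13 + $99.28 + $200.59 + $48.23 = $987.24
Net pay = $3,309.39 − $987.24 = $2,322.15

$2,322.15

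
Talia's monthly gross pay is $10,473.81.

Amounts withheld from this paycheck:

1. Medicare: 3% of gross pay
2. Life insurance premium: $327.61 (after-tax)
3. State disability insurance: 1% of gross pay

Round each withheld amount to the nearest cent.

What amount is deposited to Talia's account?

Medicare: $10,473.81 × 0.03 = $314.21
State disability insurance: $10,473.81 × 0.01 = $104.74
Life insurance premium: $327.61
Total deductions = $314.21 + $104.74 + $327.61 = $746.56
Net pay = $10,473.81 − $746.56 = $9,727.25

$9,727.25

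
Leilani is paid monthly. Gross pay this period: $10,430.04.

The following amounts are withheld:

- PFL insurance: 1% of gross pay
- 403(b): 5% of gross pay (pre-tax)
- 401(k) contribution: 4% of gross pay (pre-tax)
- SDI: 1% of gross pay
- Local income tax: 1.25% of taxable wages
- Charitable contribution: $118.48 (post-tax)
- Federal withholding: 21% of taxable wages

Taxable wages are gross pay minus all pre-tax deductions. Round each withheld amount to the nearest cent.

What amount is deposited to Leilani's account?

401(k) contribution: $10,430.04 × 0.04 = $417.20
403(b): $10,430.04 × 0.05 = $521.50
Pre-tax total = $417.20 + $521.50 = $938.70
Taxable wages = $10,430.04 − $938.70 = $9,491.34
Federal withholding: $9,491.34 × 0.21 = $1,993.18
Local income tax: $9,491.34 × 0.0125 = $118.64
SDI: $10,430.04 × 0.01 = $104.30
PFL insurance: $10,430.04 × 0.01 = $104.30
Charitable contribution: $118.48
Total deductions = $417.20 + $521.50 + $1,993.18 + $118.64 + $104.30 + $104.30 + $118.48 = $3,377.60
Net pay = $10,430.04 − $3,377.60 = $7,052.44

$7,052.44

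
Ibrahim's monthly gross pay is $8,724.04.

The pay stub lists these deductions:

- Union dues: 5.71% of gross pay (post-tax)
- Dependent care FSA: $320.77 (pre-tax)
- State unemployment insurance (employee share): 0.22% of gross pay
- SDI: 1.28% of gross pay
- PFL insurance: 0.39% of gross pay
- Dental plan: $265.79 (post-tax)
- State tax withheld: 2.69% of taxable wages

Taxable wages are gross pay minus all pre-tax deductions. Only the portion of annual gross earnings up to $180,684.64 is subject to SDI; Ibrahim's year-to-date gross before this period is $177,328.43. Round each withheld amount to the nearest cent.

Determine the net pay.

Dependent care FSA: $320.77
Taxable wages = $8,724.04 − $320.77 = $8,403.27
State tax withheld: $8,403.27 × 0.0269 = $226.05
SDI: only $180,684.64 − $177,328.43 = $3,356.21 of this check is subject → $3,356.21 × 0.0128 = $42.96
PFL insurance: $8,724.04 × 0.0039 = $34.02
State unemployment insurance (employee share): $8,724.04 × 0.0022 = $19.19
Dental plan: $265.79
Union dues: $8,724.04 × 0.0571 = $498.14
Total deductions = $320.77 + $226.05 + $42.96 + $34.02 + $19.19 + $265.79 + $498.14 = $1,406.92
Net pay = $8,724.04 − $1,406.92 = $7,317.12

$7,317.12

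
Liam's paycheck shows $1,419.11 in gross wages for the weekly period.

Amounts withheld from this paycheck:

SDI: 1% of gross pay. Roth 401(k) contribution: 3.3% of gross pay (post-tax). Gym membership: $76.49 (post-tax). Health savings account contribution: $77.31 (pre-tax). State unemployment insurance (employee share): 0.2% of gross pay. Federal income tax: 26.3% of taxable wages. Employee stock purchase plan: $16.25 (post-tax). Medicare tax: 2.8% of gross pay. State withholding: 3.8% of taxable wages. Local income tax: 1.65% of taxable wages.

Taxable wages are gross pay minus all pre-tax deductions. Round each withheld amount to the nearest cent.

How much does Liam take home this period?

Health savings account contribution: $77.31
Taxable wages = $1,419.11 − $77.31 = $1,341.80
Federal income tax: $1,341.80 × 0.263 = $352.89
State withholding: $1,341.80 × 0.038 = $50.99
Local income tax: $1,341.80 × 0.0165 = $22.14
SDI: $1,419.11 × 0.01 = $14.19
Medicare tax: $1,419.11 × 0.028 = $39.74
State unemployment insurance (employee share): $1,419.11 × 0.002 = $2.84
Employee stock purchase plan: $16.25
Gym membership: $76.49
Roth 401(k) contribution: $1,419.11 × 0.033 = $46.83
Total deductions = $77.31 + $352.89 + $50.99 + $22.14 + $14.19 + $39.74 + $2.84 + $16.25 + $76.49 + $46.83 = $699.67
Net pay = $1,419.11 − $699.67 = $719.44

$719.44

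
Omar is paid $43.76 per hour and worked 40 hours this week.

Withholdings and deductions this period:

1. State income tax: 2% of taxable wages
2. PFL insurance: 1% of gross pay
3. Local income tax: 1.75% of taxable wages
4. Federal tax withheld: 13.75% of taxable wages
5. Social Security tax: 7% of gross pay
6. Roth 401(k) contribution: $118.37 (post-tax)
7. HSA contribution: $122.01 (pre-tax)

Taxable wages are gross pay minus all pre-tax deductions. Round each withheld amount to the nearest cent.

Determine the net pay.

$1,085.02

Gross pay: 40 × $43.76 = $1,750.40
HSA contribution: $122.01
Taxable wages = $1,750.40 − $122.01 = $1,628.39
State income tax: $1,628.39 × 0.02 = $32.57
Federal tax withheld: $1,628.39 × 0.1375 = $223.90
Local income tax: $1,628.39 × 0.0175 = $28.50
PFL insurance: $1,750.40 × 0.01 = $17.50
Social Security tax: $1,750.40 × 0.07 = $122.53
Roth 401(k) contribution: $118.37
Total deductions = $122.01 + $32.57 + $223.90 + $28.50 + $17.50 + $122.53 + $118.37 = $665.38
Net pay = $1,750.40 − $665.38 = $1,085.02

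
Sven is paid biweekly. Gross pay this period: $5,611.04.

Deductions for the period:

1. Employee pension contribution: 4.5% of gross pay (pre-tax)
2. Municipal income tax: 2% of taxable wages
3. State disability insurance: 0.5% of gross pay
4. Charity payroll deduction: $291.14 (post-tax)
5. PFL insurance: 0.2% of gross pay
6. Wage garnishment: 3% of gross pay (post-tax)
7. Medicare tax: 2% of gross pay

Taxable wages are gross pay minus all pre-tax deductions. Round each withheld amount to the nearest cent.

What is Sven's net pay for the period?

$4,640.40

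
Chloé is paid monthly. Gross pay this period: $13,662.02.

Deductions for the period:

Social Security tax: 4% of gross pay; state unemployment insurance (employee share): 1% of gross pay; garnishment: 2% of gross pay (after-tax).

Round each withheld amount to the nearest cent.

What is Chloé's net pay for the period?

$12,705.68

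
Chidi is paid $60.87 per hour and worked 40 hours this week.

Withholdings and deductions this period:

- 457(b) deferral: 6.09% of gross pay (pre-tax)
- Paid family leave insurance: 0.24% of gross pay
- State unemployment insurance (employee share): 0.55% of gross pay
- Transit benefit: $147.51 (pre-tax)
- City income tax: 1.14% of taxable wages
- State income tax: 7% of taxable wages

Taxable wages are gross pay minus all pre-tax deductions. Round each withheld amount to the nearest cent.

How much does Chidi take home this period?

Gross pay: 40 × $60.87 = $2,434.80
Transit benefit: $147.51
457(b) deferral: $2,434.80 × 0.0609 = $148.28
Pre-tax total = $147.51 + $148.28 = $295.79
Taxable wages = $2,434.80 − $295.79 = $2,139.01
City income tax: $2,139.01 × 0.0114 = $24.38
State income tax: $2,139.01 × 0.07 = $149.73
Paid family leave insurance: $2,434.80 × 0.0024 = $5.84
State unemployment insurance (employee share): $2,434.80 × 0.0055 = $13.39
Total deductions = $147.51 + $148.28 + $24.38 + $149.73 + $5.84 + $13.39 = $489.13
Net pay = $2,434.80 − $489.13 = $1,945.67

$1,945.67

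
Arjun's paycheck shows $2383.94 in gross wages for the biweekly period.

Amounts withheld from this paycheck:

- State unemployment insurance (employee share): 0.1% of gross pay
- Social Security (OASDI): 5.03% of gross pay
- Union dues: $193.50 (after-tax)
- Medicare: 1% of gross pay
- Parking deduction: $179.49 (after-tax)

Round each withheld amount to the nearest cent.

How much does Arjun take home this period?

$1864.82

Medicare: $2383.94 × 0.01 = $23.84
Social Security (OASDI): $2383.94 × 0.0503 = $119.91
State unemployment insurance (employee share): $2383.94 × 0.001 = $2.38
Union dues: $193.50
Parking deduction: $179.49
Total deductions = $23.84 + $119.91 + $2.38 + $193.50 + $179.49 = $519.12
Net pay = $2383.94 − $519.12 = $1864.82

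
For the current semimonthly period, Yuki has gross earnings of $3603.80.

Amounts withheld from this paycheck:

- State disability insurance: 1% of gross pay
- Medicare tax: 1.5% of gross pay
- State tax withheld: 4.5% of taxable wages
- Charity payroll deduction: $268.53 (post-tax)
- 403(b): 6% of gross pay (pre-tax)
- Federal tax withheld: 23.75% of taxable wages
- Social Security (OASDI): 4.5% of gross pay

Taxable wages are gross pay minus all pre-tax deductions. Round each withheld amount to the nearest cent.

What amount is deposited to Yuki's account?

403(b): $3603.80 × 0.06 = $216.23
Taxable wages = $3603.80 − $216.23 = $3387.57
State tax withheld: $3387.57 × 0.045 = $152.44
Federal tax withheld: $3387.57 × 0.2375 = $804.55
Social Security (OASDI): $3603.80 × 0.045 = $162.17
Medicare tax: $3603.80 × 0.015 = $54.06
State disability insurance: $3603.80 × 0.01 = $36.04
Charity payroll deduction: $268.53
Total deductions = $216.23 + $152.44 + $804.55 + $162.17 + $54.06 + $36.04 + $268.53 = $1694.02
Net pay = $3603.80 − $1694.02 = $1909.78

$1909.78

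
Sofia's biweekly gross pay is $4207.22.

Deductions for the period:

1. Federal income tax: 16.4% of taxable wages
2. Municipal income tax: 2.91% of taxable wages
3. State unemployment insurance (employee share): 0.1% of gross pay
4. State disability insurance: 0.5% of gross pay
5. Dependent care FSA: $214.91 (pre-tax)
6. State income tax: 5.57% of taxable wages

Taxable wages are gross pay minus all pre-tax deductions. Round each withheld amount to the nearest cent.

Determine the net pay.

$2973.77

Dependent care FSA: $214.91
Taxable wages = $4207.22 − $214.91 = $3992.31
Federal income tax: $3992.31 × 0.164 = $654.74
Municipal income tax: $3992.31 × 0.0291 = $116.18
State income tax: $3992.31 × 0.0557 = $222.37
State unemployment insurance (employee share): $4207.22 × 0.001 = $4.21
State disability insurance: $4207.22 × 0.005 = $21.04
Total deductions = $214.91 + $654.74 + $116.18 + $222.37 + $4.21 + $21.04 = $1233.45
Net pay = $4207.22 − $1233.45 = $2973.77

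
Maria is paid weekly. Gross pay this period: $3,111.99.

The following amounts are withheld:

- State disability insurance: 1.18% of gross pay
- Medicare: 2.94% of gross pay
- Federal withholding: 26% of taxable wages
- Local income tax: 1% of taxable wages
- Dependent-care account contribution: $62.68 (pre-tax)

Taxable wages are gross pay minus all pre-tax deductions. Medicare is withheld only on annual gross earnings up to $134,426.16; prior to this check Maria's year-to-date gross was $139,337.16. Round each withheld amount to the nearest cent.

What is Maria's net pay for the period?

Dependent-care account contribution: $62.68
Taxable wages = $3,111.99 − $62.68 = $3,049.31
Local income tax: $3,049.31 × 0.01 = $30.49
Federal withholding: $3,049.31 × 0.26 = $792.82
Medicare: annual cap $134,426.16 already reached (YTD $139,337.16), so $0.00
State disability insurance: $3,111.99 × 0.0118 = $36.72
Total deductions = $62.68 + $30.49 + $792.82 + $0.00 + $36.72 = $922.71
Net pay = $3,111.99 − $922.71 = $2,189.28

$2,189.28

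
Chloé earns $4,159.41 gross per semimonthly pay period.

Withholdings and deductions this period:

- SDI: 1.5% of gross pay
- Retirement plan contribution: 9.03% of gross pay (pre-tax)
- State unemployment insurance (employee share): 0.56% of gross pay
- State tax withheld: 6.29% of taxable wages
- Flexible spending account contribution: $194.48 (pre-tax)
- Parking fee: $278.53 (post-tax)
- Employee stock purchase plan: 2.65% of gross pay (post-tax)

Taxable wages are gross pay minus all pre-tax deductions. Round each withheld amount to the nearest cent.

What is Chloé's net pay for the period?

Retirement plan contribution: $4,159.41 × 0.0903 = $375.59
Flexible spending account contribution: $194.48
Pre-tax total = $375.59 + $194.48 = $570.07
Taxable wages = $4,159.41 − $570.07 = $3,589.34
State tax withheld: $3,589.34 × 0.0629 = $225.77
State unemployment insurance (employee share): $4,159.41 × 0.0056 = $23.29
SDI: $4,159.41 × 0.015 = $62.39
Employee stock purchase plan: $4,159.41 × 0.0265 = $110.22
Parking fee: $278.53
Total deductions = $375.59 + $194.48 + $225.77 + $23.29 + $62.39 + $110.22 + $278.53 = $1,270.27
Net pay = $4,159.41 − $1,270.27 = $2,889.14

$2,889.14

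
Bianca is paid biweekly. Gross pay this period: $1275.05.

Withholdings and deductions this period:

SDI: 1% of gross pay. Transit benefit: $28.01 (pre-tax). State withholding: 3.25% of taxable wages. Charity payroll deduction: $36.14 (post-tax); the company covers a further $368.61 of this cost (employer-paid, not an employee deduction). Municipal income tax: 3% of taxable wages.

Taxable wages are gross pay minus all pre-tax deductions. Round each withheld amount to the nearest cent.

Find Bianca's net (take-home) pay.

$1120.21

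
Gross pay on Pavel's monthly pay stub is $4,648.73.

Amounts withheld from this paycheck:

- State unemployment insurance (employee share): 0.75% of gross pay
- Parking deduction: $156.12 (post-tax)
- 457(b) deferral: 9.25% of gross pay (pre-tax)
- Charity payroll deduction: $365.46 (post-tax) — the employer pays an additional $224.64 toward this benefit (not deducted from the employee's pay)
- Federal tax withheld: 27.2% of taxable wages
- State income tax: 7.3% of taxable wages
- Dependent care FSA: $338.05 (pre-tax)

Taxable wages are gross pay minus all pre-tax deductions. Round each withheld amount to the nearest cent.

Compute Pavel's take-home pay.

Dependent care FSA: $338.05
457(b) deferral: $4,648.73 × 0.0925 = $430.01
Pre-tax total = $338.05 + $430.01 = $768.06
Taxable wages = $4,648.73 − $768.06 = $3,880.67
Federal tax withheld: $3,880.67 × 0.272 = $1,055.54
State income tax: $3,880.67 × 0.073 = $283.29
State unemployment insurance (employee share): $4,648.73 × 0.0075 = $34.87
Charity payroll deduction: $365.46
Parking deduction: $156.12
(Employer's $224.64 toward charity payroll deduction is not withheld from the employee.)
Total deductions = $338.05 + $430.01 + $1,055.54 + $283.29 + $34.87 + $365.46 + $156.12 = $2,663.34
Net pay = $4,648.73 − $2,663.34 = $1,985.39

$1,985.39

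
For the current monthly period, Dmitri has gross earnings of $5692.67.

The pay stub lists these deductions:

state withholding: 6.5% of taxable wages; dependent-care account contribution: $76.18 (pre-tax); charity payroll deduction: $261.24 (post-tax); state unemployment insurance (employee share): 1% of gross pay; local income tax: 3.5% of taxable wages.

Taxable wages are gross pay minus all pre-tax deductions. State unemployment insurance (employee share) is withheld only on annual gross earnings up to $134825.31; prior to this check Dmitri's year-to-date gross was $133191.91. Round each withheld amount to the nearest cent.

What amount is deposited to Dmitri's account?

Dependent-care account contribution: $76.18
Taxable wages = $5692.67 − $76.18 = $5616.49
State withholding: $5616.49 × 0.065 = $365.07
Local income tax: $5616.49 × 0.035 = $196.58
State unemployment insurance (employee share): only $134825.31 − $133191.91 = $1633.40 of this check is subject → $1633.40 × 0.01 = $16.33
Charity payroll deduction: $261.24
Total deductions = $76.18 + $365.07 + $196.58 + $16.33 + $261.24 = $915.40
Net pay = $5692.67 − $915.40 = $4777.27

$4777.27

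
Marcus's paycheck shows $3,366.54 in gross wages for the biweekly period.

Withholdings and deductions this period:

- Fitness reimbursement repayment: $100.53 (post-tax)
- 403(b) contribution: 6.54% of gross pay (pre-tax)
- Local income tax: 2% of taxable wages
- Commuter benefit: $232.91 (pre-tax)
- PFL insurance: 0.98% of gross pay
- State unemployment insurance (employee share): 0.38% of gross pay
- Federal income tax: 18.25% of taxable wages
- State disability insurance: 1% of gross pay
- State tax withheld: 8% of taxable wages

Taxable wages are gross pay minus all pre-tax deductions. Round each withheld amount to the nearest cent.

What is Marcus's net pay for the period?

$1,910.42

403(b) contribution: $3,366.54 × 0.0654 = $220.17
Commuter benefit: $232.91
Pre-tax total = $220.17 + $232.91 = $453.08
Taxable wages = $3,366.54 − $453.08 = $2,913.46
State tax withheld: $2,913.46 × 0.08 = $233.08
Local income tax: $2,913.46 × 0.02 = $58.27
Federal income tax: $2,913.46 × 0.1825 = $531.71
PFL insurance: $3,366.54 × 0.0098 = $32.99
State unemployment insurance (employee share): $3,366.54 × 0.0038 = $12.79
State disability insurance: $3,366.54 × 0.01 = $33.67
Fitness reimbursement repayment: $100.53
Total deductions = $220.17 + $232.91 + $233.08 + $58.27 + $531.71 + $32.99 + $12.79 + $33.67 + $100.53 = $1,456.12
Net pay = $3,366.54 − $1,456.12 = $1,910.42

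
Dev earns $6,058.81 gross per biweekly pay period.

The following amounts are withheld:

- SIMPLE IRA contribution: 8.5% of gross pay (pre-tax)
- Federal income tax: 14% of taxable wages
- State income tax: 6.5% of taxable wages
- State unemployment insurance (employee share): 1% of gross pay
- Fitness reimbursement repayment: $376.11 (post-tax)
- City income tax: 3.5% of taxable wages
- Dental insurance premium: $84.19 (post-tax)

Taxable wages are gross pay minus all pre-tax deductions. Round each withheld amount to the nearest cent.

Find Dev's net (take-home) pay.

$3,692.41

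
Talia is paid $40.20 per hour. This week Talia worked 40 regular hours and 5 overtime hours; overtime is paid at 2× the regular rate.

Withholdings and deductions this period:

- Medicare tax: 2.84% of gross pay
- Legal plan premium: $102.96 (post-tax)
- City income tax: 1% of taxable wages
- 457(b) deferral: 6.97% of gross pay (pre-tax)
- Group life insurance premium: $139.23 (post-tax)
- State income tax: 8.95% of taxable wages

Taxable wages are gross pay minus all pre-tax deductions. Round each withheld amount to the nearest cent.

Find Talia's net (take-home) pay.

Regular pay: 40 × $40.20 = $1608.00
Overtime pay: 5 × $40.20 × 2 = $402.00
Gross pay = $1608.00 + $402.00 = $2010.00
457(b) deferral: $2010.00 × 0.0697 = $140.10
Taxable wages = $2010.00 − $140.10 = $1869.90
City income tax: $1869.90 × 0.01 = $18.70
State income tax: $1869.90 × 0.0895 = $167.36
Medicare tax: $2010.00 × 0.0284 = $57.08
Group life insurance premium: $139.23
Legal plan premium: $102.96
Total deductions = $140.10 + $18.70 + $167.36 + $57.08 + $139.23 + $102.96 = $625.43
Net pay = $2010.00 − $625.43 = $1384.57

$1384.57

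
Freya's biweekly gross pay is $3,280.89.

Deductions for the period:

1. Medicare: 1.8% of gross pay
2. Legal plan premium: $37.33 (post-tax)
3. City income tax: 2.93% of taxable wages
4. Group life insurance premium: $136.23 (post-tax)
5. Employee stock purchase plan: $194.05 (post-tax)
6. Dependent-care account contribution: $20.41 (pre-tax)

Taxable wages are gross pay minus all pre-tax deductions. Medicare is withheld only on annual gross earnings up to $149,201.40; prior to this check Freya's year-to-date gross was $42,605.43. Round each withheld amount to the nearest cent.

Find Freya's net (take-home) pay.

$2,738.28

Dependent-care account contribution: $20.41
Taxable wages = $3,280.89 − $20.41 = $3,260.48
City income tax: $3,260.48 × 0.0293 = $95.53
Medicare: cap not yet reached, full $3,280.89 is subject → $3,280.89 × 0.018 = $59.06
Group life insurance premium: $136.23
Employee stock purchase plan: $194.05
Legal plan premium: $37.33
Total deductions = $20.41 + $95.53 + $59.06 + $136.23 + $194.05 + $37.33 = $542.61
Net pay = $3,280.89 − $542.61 = $2,738.28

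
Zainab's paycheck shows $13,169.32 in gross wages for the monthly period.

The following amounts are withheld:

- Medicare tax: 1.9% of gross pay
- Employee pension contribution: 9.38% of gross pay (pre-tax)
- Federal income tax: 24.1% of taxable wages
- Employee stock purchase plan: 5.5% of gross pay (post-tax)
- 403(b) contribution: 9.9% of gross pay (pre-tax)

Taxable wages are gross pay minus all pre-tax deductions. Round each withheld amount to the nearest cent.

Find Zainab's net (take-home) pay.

$7,093.85

Employee pension contribution: $13,169.32 × 0.0938 = $1,235.28
403(b) contribution: $13,169.32 × 0.099 = $1,303.76
Pre-tax total = $1,235.28 + $1,303.76 = $2,539.04
Taxable wages = $13,169.32 − $2,539.04 = $10,630.28
Federal income tax: $10,630.28 × 0.241 = $2,561.90
Medicare tax: $13,169.32 × 0.019 = $250.22
Employee stock purchase plan: $13,169.32 × 0.055 = $724.31
Total deductions = $1,235.28 + $1,303.76 + $2,561.90 + $250.22 + $724.31 = $6,075.47
Net pay = $13,169.32 − $6,075.47 = $7,093.85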